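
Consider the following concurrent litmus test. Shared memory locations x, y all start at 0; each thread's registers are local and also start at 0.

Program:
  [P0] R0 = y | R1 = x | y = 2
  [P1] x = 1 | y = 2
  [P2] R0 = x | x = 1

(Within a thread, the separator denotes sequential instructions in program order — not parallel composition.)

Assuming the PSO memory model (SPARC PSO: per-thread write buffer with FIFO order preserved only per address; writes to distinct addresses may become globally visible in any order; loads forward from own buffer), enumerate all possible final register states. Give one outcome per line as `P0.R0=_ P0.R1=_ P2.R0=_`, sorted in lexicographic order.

P0.R0=0 P0.R1=0 P2.R0=0
P0.R0=0 P0.R1=0 P2.R0=1
P0.R0=0 P0.R1=1 P2.R0=0
P0.R0=0 P0.R1=1 P2.R0=1
P0.R0=2 P0.R1=0 P2.R0=0
P0.R0=2 P0.R1=0 P2.R0=1
P0.R0=2 P0.R1=1 P2.R0=0
P0.R0=2 P0.R1=1 P2.R0=1

outcome vector order: (P0.R0,P0.R1,P2.R0)
|PSO outcomes| = 8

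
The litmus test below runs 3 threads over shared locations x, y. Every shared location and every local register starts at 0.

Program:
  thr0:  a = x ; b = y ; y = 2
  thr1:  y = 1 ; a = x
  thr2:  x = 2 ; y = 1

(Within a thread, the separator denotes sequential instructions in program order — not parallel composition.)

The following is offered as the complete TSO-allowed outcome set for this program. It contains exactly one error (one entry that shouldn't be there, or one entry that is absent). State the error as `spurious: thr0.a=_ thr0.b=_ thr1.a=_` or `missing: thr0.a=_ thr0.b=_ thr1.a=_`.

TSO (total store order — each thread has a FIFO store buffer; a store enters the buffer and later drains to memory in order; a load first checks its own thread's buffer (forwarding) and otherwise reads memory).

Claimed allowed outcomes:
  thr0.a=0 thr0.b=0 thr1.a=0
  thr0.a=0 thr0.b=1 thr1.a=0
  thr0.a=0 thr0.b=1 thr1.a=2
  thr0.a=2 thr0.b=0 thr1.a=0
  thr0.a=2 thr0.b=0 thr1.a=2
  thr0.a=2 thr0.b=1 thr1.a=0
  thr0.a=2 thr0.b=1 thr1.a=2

outcome vector order: (thr0.a,thr0.b,thr1.a)
TSO: 8 outcomes — {<0 0 0>, <0 0 2>, <0 1 0>, <0 1 2>, <2 0 0>, <2 0 2>, <2 1 0>, <2 1 2>}
TSO∖claimed = {<0 0 2>}

missing: thr0.a=0 thr0.b=0 thr1.a=2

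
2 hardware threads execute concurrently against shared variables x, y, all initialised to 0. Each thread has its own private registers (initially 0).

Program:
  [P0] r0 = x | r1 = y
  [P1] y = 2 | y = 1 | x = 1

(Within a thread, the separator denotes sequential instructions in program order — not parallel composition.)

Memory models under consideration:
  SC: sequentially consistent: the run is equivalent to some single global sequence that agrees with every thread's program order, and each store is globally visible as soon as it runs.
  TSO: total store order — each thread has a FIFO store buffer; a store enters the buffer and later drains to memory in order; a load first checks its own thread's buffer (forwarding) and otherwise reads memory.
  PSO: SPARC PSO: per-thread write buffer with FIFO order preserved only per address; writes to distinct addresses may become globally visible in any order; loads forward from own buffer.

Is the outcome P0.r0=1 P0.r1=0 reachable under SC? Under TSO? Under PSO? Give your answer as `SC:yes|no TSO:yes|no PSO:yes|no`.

outcome vector order: (P0.r0,P0.r1)
[SC] allowed = {00 01 02 11}
[TSO] allowed = {00 01 02 11}
[PSO] allowed = {00 01 02 10 11 12}
target 10 ∈ {PSO}

SC:no TSO:no PSO:yes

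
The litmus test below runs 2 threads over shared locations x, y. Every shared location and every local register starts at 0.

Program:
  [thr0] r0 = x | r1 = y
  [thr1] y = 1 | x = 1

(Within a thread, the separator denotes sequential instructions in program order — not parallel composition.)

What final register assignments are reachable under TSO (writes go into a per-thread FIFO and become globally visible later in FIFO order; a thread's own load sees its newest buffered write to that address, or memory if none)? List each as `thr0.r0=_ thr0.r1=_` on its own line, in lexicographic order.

outcome vector order: (thr0.r0,thr0.r1)
|TSO outcomes| = 3

thr0.r0=0 thr0.r1=0
thr0.r0=0 thr0.r1=1
thr0.r0=1 thr0.r1=1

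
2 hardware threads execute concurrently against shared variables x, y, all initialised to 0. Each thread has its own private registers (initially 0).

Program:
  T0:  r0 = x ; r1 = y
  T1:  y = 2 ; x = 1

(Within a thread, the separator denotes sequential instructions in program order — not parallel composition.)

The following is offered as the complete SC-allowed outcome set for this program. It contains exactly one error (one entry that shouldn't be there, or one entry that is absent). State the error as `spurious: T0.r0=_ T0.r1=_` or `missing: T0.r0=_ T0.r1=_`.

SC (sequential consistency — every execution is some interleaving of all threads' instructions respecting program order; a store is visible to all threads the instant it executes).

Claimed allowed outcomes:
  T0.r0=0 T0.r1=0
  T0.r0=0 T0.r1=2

outcome vector order: (T0.r0,T0.r1)
[SC] allowed = {(0,0); (0,2); (1,2)}
SC∖claimed = {(1,2)}

missing: T0.r0=1 T0.r1=2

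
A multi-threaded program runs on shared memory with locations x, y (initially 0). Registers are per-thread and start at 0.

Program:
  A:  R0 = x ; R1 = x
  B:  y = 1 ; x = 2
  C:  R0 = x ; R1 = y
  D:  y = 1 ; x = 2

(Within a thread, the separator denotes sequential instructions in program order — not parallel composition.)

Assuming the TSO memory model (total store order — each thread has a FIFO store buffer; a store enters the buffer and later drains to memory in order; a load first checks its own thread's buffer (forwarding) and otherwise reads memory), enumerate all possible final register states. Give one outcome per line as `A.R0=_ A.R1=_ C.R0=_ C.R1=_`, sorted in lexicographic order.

A.R0=0 A.R1=0 C.R0=0 C.R1=0
A.R0=0 A.R1=0 C.R0=0 C.R1=1
A.R0=0 A.R1=0 C.R0=2 C.R1=1
A.R0=0 A.R1=2 C.R0=0 C.R1=0
A.R0=0 A.R1=2 C.R0=0 C.R1=1
A.R0=0 A.R1=2 C.R0=2 C.R1=1
A.R0=2 A.R1=2 C.R0=0 C.R1=0
A.R0=2 A.R1=2 C.R0=0 C.R1=1
A.R0=2 A.R1=2 C.R0=2 C.R1=1

outcome vector order: (A.R0,A.R1,C.R0,C.R1)
|TSO outcomes| = 9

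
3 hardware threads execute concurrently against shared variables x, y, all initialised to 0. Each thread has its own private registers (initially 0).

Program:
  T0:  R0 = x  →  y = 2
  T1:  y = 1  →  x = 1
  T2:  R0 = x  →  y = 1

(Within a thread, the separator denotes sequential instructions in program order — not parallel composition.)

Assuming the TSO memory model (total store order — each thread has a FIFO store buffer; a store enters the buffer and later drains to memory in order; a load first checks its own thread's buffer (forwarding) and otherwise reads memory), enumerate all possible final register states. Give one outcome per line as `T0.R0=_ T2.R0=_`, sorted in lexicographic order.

T0.R0=0 T2.R0=0
T0.R0=0 T2.R0=1
T0.R0=1 T2.R0=0
T0.R0=1 T2.R0=1

outcome vector order: (T0.R0,T2.R0)
|TSO outcomes| = 4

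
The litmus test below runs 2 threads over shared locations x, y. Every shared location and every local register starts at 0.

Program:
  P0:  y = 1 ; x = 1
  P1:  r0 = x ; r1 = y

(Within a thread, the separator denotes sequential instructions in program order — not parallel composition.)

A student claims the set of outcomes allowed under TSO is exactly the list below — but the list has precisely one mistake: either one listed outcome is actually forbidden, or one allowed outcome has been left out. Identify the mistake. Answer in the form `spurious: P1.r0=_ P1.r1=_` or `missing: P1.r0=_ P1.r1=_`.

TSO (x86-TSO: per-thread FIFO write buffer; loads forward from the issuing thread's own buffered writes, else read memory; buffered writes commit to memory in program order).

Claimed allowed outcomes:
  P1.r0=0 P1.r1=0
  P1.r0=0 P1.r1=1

outcome vector order: (P1.r0,P1.r1)
TSO (3): (0,0), (0,1), (1,1)
TSO∖claimed = {(1,1)}

missing: P1.r0=1 P1.r1=1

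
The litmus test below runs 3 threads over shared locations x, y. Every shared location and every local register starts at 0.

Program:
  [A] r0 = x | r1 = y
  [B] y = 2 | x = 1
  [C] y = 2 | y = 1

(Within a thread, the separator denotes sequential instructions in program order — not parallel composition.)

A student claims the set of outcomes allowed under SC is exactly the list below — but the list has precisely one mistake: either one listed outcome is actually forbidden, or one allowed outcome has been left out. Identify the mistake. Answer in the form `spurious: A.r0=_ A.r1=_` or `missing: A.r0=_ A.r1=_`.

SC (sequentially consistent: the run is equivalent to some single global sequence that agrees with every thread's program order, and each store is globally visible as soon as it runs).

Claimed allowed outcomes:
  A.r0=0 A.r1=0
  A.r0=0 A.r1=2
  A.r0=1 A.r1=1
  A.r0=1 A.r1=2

missing: A.r0=0 A.r1=1

outcome vector order: (A.r0,A.r1)
under SC → (0,0), (0,1), (0,2), (1,1), (1,2)
SC∖claimed = {(0,1)}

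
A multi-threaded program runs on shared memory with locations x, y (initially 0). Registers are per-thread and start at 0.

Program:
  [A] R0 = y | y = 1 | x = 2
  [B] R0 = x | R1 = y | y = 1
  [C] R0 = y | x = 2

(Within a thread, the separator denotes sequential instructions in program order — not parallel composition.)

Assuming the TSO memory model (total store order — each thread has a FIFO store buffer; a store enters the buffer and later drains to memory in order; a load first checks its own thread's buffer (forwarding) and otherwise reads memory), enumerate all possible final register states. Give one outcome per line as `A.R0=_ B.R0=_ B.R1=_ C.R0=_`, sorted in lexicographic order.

A.R0=0 B.R0=0 B.R1=0 C.R0=0
A.R0=0 B.R0=0 B.R1=0 C.R0=1
A.R0=0 B.R0=0 B.R1=1 C.R0=0
A.R0=0 B.R0=0 B.R1=1 C.R0=1
A.R0=0 B.R0=2 B.R1=0 C.R0=0
A.R0=0 B.R0=2 B.R1=1 C.R0=0
A.R0=0 B.R0=2 B.R1=1 C.R0=1
A.R0=1 B.R0=0 B.R1=0 C.R0=0
A.R0=1 B.R0=0 B.R1=0 C.R0=1
A.R0=1 B.R0=2 B.R1=0 C.R0=0

outcome vector order: (A.R0,B.R0,B.R1,C.R0)
|TSO outcomes| = 10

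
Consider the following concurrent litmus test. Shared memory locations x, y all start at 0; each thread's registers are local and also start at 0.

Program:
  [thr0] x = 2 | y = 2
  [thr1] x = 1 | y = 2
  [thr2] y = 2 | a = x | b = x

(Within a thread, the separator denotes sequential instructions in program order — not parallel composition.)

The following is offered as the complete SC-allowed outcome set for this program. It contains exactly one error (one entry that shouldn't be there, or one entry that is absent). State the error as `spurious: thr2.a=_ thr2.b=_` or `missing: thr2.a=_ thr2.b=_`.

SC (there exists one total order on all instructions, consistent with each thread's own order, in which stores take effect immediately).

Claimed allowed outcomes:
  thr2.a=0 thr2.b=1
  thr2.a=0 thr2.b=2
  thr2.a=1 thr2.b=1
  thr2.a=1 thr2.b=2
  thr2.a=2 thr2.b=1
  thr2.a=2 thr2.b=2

missing: thr2.a=0 thr2.b=0

outcome vector order: (thr2.a,thr2.b)
under SC → 0/0; 0/1; 0/2; 1/1; 1/2; 2/1; 2/2
SC∖claimed = {0/0}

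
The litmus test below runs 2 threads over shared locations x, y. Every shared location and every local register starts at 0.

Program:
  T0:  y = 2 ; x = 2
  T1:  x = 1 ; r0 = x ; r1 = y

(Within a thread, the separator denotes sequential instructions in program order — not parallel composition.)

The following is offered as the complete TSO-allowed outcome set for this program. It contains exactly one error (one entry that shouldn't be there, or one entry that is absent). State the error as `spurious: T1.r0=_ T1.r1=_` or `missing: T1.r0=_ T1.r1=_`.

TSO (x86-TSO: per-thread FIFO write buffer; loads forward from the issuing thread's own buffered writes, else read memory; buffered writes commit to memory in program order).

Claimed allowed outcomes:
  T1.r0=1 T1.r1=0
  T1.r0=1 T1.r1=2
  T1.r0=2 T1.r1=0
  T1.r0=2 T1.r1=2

outcome vector order: (T1.r0,T1.r1)
TSO (3): 10 12 22
claimed∖TSO = {20}

spurious: T1.r0=2 T1.r1=0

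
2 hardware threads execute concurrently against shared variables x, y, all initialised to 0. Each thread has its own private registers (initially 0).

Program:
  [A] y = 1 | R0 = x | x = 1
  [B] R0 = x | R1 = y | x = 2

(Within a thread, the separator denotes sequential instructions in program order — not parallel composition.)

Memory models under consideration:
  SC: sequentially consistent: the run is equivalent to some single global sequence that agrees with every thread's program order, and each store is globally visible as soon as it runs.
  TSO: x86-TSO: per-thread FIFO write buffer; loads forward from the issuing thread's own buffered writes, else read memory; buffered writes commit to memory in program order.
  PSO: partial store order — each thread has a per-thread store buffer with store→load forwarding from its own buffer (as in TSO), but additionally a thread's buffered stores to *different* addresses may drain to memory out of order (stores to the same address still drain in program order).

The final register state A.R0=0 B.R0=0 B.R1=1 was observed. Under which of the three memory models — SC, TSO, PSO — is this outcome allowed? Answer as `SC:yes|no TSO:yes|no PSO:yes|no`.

outcome vector order: (A.R0,B.R0,B.R1)
SC (5): (0,0,0) (0,0,1) (0,1,1) (2,0,0) (2,0,1)
TSO (5): (0,0,0) (0,0,1) (0,1,1) (2,0,0) (2,0,1)
PSO (6): (0,0,0) (0,0,1) (0,1,0) (0,1,1) (2,0,0) (2,0,1)
target (0,0,1) ∈ {SC,TSO,PSO}

SC:yes TSO:yes PSO:yes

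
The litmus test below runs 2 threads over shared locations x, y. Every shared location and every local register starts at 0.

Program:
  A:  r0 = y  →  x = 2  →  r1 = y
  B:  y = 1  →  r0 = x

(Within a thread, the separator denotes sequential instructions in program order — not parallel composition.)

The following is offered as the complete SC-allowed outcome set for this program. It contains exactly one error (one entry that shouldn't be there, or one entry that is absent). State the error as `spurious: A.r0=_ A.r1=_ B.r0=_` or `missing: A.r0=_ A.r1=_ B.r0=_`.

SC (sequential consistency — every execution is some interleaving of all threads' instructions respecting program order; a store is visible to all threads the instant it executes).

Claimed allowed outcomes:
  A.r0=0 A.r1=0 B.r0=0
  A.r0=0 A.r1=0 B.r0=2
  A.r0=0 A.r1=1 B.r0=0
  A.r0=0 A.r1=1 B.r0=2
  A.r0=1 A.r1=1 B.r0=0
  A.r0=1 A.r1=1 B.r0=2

spurious: A.r0=0 A.r1=0 B.r0=0

outcome vector order: (A.r0,A.r1,B.r0)
SC: 5 outcomes — {(0,0,2) (0,1,0) (0,1,2) (1,1,0) (1,1,2)}
claimed∖SC = {(0,0,0)}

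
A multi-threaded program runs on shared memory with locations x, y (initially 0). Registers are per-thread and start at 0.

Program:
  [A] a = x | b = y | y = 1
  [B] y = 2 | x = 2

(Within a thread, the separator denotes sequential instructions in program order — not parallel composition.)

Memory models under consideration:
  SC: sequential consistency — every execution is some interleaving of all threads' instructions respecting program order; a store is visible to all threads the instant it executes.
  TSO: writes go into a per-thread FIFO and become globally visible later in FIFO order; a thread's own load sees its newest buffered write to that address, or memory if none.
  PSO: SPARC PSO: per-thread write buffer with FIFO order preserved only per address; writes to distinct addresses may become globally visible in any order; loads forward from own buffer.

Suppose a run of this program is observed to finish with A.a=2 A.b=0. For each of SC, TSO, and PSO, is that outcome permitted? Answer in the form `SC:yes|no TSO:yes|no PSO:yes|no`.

SC:no TSO:no PSO:yes

outcome vector order: (A.a,A.b)
[SC] allowed = {00, 02, 22}
[TSO] allowed = {00, 02, 22}
[PSO] allowed = {00, 02, 20, 22}
target 20 ∈ {PSO}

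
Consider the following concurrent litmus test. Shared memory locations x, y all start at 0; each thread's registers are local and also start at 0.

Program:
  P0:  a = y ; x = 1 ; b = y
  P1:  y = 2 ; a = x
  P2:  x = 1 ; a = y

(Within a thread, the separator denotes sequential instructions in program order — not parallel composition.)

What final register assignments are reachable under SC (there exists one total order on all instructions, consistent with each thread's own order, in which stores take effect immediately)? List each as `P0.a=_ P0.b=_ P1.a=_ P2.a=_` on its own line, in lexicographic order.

outcome vector order: (P0.a,P0.b,P1.a,P2.a)
|SC outcomes| = 8

P0.a=0 P0.b=0 P1.a=1 P2.a=0
P0.a=0 P0.b=0 P1.a=1 P2.a=2
P0.a=0 P0.b=2 P1.a=0 P2.a=2
P0.a=0 P0.b=2 P1.a=1 P2.a=0
P0.a=0 P0.b=2 P1.a=1 P2.a=2
P0.a=2 P0.b=2 P1.a=0 P2.a=2
P0.a=2 P0.b=2 P1.a=1 P2.a=0
P0.a=2 P0.b=2 P1.a=1 P2.a=2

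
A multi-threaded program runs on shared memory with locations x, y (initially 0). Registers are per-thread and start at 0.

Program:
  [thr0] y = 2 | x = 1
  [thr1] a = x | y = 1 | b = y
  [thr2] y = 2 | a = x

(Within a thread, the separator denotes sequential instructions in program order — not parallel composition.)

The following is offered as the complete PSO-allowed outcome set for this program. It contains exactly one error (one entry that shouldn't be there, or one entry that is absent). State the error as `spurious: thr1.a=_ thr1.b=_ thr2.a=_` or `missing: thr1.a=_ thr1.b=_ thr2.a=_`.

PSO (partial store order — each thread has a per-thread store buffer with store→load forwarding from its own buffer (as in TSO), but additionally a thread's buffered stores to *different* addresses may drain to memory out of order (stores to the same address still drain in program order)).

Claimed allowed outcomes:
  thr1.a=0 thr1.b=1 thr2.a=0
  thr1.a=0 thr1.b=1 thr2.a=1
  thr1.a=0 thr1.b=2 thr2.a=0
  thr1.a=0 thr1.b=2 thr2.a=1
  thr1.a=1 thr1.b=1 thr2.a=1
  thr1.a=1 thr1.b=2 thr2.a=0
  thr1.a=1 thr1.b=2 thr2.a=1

outcome vector order: (thr1.a,thr1.b,thr2.a)
PSO: 8 outcomes — {<0 1 0> <0 1 1> <0 2 0> <0 2 1> <1 1 0> <1 1 1> <1 2 0> <1 2 1>}
PSO∖claimed = {<1 1 0>}

missing: thr1.a=1 thr1.b=1 thr2.a=0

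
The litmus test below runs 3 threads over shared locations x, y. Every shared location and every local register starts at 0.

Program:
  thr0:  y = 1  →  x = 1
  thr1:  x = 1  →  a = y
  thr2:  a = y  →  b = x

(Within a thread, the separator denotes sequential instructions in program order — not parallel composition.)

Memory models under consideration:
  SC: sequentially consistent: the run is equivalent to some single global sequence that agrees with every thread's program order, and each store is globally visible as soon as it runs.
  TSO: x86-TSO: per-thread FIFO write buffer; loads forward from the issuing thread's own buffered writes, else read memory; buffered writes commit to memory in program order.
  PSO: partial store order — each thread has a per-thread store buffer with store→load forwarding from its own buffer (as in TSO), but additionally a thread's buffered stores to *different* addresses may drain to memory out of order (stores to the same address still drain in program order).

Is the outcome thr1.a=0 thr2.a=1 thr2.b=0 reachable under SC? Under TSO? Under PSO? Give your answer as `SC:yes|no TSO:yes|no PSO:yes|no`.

SC:no TSO:yes PSO:yes

outcome vector order: (thr1.a,thr2.a,thr2.b)
SC (7): (0,0,0) (0,0,1) (0,1,1) (1,0,0) (1,0,1) (1,1,0) (1,1,1)
TSO (8): (0,0,0) (0,0,1) (0,1,0) (0,1,1) (1,0,0) (1,0,1) (1,1,0) (1,1,1)
PSO (8): (0,0,0) (0,0,1) (0,1,0) (0,1,1) (1,0,0) (1,0,1) (1,1,0) (1,1,1)
target (0,1,0) ∈ {TSO,PSO}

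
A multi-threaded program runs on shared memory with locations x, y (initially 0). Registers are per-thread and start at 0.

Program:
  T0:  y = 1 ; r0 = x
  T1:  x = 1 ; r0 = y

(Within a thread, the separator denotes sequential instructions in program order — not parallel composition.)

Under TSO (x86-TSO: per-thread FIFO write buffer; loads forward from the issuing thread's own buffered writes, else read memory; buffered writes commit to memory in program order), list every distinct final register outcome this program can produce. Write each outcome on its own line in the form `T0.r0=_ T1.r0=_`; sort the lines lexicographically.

T0.r0=0 T1.r0=0
T0.r0=0 T1.r0=1
T0.r0=1 T1.r0=0
T0.r0=1 T1.r0=1

outcome vector order: (T0.r0,T1.r0)
|TSO outcomes| = 4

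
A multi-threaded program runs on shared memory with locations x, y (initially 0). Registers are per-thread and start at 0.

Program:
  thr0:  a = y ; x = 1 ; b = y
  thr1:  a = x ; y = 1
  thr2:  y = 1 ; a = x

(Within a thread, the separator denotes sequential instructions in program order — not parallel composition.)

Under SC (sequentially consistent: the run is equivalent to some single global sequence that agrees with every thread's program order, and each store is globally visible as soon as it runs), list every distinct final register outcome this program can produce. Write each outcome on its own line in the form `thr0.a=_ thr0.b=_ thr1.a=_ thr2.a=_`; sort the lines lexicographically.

thr0.a=0 thr0.b=0 thr1.a=0 thr2.a=1
thr0.a=0 thr0.b=0 thr1.a=1 thr2.a=1
thr0.a=0 thr0.b=1 thr1.a=0 thr2.a=0
thr0.a=0 thr0.b=1 thr1.a=0 thr2.a=1
thr0.a=0 thr0.b=1 thr1.a=1 thr2.a=0
thr0.a=0 thr0.b=1 thr1.a=1 thr2.a=1
thr0.a=1 thr0.b=1 thr1.a=0 thr2.a=0
thr0.a=1 thr0.b=1 thr1.a=0 thr2.a=1
thr0.a=1 thr0.b=1 thr1.a=1 thr2.a=0
thr0.a=1 thr0.b=1 thr1.a=1 thr2.a=1

outcome vector order: (thr0.a,thr0.b,thr1.a,thr2.a)
|SC outcomes| = 10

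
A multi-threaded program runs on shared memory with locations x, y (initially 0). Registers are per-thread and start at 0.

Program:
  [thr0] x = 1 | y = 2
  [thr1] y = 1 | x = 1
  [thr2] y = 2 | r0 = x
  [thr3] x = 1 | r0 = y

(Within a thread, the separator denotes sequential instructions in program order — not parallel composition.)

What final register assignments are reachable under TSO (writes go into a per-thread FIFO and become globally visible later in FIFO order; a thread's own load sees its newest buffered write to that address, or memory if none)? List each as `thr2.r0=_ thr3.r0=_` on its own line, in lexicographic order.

outcome vector order: (thr2.r0,thr3.r0)
|TSO outcomes| = 6

thr2.r0=0 thr3.r0=0
thr2.r0=0 thr3.r0=1
thr2.r0=0 thr3.r0=2
thr2.r0=1 thr3.r0=0
thr2.r0=1 thr3.r0=1
thr2.r0=1 thr3.r0=2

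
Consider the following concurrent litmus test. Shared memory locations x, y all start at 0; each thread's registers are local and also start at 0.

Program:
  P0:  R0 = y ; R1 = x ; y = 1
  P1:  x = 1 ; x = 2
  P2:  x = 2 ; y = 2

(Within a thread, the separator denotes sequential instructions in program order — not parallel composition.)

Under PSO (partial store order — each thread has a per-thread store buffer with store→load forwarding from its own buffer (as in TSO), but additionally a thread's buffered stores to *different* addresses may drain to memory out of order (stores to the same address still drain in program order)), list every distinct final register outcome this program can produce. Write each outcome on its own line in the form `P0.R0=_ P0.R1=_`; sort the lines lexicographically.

P0.R0=0 P0.R1=0
P0.R0=0 P0.R1=1
P0.R0=0 P0.R1=2
P0.R0=2 P0.R1=0
P0.R0=2 P0.R1=1
P0.R0=2 P0.R1=2

outcome vector order: (P0.R0,P0.R1)
|PSO outcomes| = 6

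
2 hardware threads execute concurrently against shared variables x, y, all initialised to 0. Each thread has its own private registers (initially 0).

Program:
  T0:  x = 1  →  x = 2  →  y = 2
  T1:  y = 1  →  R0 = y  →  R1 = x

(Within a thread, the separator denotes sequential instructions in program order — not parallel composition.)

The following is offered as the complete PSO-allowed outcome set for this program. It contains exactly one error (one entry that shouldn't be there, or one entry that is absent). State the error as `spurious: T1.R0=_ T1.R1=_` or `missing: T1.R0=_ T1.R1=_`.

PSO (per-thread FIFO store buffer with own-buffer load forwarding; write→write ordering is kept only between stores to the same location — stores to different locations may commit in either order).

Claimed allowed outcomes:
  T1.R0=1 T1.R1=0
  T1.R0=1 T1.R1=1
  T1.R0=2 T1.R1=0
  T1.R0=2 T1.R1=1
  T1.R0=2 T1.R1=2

missing: T1.R0=1 T1.R1=2

outcome vector order: (T1.R0,T1.R1)
PSO (6): 10, 11, 12, 20, 21, 22
PSO∖claimed = {12}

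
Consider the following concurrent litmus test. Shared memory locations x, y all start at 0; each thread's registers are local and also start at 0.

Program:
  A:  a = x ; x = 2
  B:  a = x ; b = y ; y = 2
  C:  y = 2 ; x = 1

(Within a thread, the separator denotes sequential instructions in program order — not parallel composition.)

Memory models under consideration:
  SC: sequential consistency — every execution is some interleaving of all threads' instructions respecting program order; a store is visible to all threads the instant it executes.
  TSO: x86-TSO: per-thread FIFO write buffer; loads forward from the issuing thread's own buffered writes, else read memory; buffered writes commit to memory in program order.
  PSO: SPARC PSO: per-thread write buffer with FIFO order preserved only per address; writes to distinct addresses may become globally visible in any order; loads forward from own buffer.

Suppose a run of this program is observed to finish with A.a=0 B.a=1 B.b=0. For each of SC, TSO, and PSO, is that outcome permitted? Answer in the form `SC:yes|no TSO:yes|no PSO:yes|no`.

outcome vector order: (A.a,B.a,B.b)
SC (9): 000, 002, 012, 020, 022, 100, 102, 112, 122
TSO (9): 000, 002, 012, 020, 022, 100, 102, 112, 122
PSO (12): 000, 002, 010, 012, 020, 022, 100, 102, 110, 112, 120, 122
target 010 ∈ {PSO}

SC:no TSO:no PSO:yes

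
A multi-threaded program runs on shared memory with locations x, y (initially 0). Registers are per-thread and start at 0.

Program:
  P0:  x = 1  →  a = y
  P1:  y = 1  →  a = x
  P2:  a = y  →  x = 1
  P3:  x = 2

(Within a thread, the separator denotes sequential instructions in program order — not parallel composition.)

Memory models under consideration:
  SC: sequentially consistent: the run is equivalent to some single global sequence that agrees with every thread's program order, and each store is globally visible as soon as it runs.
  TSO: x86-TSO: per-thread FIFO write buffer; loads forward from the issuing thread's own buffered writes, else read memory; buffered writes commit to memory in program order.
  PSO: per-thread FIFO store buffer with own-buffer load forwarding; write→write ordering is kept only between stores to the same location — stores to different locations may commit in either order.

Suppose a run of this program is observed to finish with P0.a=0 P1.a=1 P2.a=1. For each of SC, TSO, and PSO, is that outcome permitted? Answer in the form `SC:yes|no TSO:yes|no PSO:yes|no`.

outcome vector order: (P0.a,P1.a,P2.a)
SC: 10 outcomes — {010 011 020 021 100 101 110 111 120 121}
TSO: 12 outcomes — {000 001 010 011 020 021 100 101 110 111 120 121}
PSO: 12 outcomes — {000 001 010 011 020 021 100 101 110 111 120 121}
target 011 ∈ {SC,TSO,PSO}

SC:yes TSO:yes PSO:yes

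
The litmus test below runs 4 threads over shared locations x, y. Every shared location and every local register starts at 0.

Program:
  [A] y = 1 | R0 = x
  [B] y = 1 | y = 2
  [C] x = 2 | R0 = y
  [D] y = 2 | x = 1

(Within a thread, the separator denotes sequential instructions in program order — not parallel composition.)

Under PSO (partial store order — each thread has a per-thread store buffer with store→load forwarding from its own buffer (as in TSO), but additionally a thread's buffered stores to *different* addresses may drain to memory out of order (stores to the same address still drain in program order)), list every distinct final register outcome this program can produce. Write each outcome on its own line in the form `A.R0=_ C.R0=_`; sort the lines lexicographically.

A.R0=0 C.R0=0
A.R0=0 C.R0=1
A.R0=0 C.R0=2
A.R0=1 C.R0=0
A.R0=1 C.R0=1
A.R0=1 C.R0=2
A.R0=2 C.R0=0
A.R0=2 C.R0=1
A.R0=2 C.R0=2

outcome vector order: (A.R0,C.R0)
|PSO outcomes| = 9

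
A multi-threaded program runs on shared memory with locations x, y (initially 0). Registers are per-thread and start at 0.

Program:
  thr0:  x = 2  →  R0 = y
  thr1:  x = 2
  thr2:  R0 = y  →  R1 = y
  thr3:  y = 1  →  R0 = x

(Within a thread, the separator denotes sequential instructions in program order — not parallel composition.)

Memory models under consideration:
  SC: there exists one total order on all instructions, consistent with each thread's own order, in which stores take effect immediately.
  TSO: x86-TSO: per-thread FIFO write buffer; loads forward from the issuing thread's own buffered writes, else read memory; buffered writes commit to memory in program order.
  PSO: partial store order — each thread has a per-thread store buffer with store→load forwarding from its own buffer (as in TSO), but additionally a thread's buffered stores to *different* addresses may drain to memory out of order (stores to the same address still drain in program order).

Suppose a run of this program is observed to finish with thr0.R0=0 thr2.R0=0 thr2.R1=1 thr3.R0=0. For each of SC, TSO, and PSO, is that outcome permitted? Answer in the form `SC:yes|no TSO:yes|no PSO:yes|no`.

outcome vector order: (thr0.R0,thr2.R0,thr2.R1,thr3.R0)
SC (9): 0/0/0/2, 0/0/1/2, 0/1/1/2, 1/0/0/0, 1/0/0/2, 1/0/1/0, 1/0/1/2, 1/1/1/0, 1/1/1/2
TSO (12): 0/0/0/0, 0/0/0/2, 0/0/1/0, 0/0/1/2, 0/1/1/0, 0/1/1/2, 1/0/0/0, 1/0/0/2, 1/0/1/0, 1/0/1/2, 1/1/1/0, 1/1/1/2
PSO (12): 0/0/0/0, 0/0/0/2, 0/0/1/0, 0/0/1/2, 0/1/1/0, 0/1/1/2, 1/0/0/0, 1/0/0/2, 1/0/1/0, 1/0/1/2, 1/1/1/0, 1/1/1/2
target 0/0/1/0 ∈ {TSO,PSO}

SC:no TSO:yes PSO:yes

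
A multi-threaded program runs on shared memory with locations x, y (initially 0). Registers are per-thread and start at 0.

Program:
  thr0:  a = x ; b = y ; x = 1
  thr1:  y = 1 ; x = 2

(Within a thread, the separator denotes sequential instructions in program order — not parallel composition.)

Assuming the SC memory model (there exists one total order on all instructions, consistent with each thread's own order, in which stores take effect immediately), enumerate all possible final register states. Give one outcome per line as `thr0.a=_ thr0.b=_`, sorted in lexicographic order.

thr0.a=0 thr0.b=0
thr0.a=0 thr0.b=1
thr0.a=2 thr0.b=1

outcome vector order: (thr0.a,thr0.b)
|SC outcomes| = 3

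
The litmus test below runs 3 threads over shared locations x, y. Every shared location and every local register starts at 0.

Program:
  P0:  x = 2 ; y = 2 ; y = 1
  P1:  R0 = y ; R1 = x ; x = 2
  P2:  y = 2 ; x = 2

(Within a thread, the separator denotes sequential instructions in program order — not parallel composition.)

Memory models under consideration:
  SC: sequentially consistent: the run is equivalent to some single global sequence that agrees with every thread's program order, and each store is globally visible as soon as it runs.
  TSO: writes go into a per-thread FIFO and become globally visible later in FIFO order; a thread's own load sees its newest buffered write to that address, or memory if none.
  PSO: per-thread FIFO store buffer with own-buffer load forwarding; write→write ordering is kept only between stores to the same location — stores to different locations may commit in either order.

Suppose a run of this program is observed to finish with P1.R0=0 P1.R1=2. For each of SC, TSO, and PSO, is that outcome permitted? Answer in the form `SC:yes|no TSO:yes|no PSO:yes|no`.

outcome vector order: (P1.R0,P1.R1)
SC (5): 0/0 0/2 1/2 2/0 2/2
TSO (5): 0/0 0/2 1/2 2/0 2/2
PSO (6): 0/0 0/2 1/0 1/2 2/0 2/2
target 0/2 ∈ {SC,TSO,PSO}

SC:yes TSO:yes PSO:yes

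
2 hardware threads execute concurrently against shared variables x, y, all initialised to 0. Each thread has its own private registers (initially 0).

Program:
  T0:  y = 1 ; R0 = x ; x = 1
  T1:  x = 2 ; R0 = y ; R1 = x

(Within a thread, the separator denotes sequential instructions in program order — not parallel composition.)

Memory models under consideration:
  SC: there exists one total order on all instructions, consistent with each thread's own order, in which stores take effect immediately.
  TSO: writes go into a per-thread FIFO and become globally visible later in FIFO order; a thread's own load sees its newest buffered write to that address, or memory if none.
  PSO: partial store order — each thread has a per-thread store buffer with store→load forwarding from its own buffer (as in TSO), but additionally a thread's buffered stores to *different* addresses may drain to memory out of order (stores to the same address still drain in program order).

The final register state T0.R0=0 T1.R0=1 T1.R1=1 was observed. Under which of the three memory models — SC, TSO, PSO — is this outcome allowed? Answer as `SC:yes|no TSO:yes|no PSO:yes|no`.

SC:yes TSO:yes PSO:yes

outcome vector order: (T0.R0,T1.R0,T1.R1)
SC: 6 outcomes — {0/1/1 0/1/2 2/0/1 2/0/2 2/1/1 2/1/2}
TSO: 8 outcomes — {0/0/1 0/0/2 0/1/1 0/1/2 2/0/1 2/0/2 2/1/1 2/1/2}
PSO: 8 outcomes — {0/0/1 0/0/2 0/1/1 0/1/2 2/0/1 2/0/2 2/1/1 2/1/2}
target 0/1/1 ∈ {SC,TSO,PSO}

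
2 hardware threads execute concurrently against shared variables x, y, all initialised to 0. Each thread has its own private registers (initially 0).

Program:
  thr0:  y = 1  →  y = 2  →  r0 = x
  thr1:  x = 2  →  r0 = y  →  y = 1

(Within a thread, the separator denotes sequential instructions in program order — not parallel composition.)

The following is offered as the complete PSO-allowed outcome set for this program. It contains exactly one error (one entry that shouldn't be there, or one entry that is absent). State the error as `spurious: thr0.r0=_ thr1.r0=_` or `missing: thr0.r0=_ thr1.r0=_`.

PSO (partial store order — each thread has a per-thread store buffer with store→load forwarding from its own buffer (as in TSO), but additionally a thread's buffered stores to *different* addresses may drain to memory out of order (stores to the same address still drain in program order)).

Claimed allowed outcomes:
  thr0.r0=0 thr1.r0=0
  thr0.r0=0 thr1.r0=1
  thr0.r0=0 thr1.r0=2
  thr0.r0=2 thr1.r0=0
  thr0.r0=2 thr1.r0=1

missing: thr0.r0=2 thr1.r0=2

outcome vector order: (thr0.r0,thr1.r0)
[PSO] allowed = {0/0 0/1 0/2 2/0 2/1 2/2}
PSO∖claimed = {2/2}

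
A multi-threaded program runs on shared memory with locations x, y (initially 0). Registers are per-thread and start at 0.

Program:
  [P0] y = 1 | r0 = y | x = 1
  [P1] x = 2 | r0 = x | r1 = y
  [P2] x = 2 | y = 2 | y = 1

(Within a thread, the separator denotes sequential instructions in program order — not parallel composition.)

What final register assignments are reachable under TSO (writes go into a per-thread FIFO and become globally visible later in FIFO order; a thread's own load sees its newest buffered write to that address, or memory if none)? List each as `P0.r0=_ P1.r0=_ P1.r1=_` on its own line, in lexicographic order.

outcome vector order: (P0.r0,P1.r0,P1.r1)
|TSO outcomes| = 10

P0.r0=1 P1.r0=1 P1.r1=1
P0.r0=1 P1.r0=1 P1.r1=2
P0.r0=1 P1.r0=2 P1.r1=0
P0.r0=1 P1.r0=2 P1.r1=1
P0.r0=1 P1.r0=2 P1.r1=2
P0.r0=2 P1.r0=1 P1.r1=1
P0.r0=2 P1.r0=1 P1.r1=2
P0.r0=2 P1.r0=2 P1.r1=0
P0.r0=2 P1.r0=2 P1.r1=1
P0.r0=2 P1.r0=2 P1.r1=2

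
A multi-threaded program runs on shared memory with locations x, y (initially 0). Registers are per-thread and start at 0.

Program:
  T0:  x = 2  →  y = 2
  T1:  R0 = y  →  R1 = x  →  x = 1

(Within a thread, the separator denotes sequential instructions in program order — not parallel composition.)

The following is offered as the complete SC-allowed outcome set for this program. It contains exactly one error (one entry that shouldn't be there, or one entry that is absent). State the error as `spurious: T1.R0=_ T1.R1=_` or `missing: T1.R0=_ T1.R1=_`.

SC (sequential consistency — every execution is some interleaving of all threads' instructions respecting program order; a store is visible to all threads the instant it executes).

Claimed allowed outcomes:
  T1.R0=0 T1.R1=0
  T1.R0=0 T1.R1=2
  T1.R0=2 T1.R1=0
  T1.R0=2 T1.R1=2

spurious: T1.R0=2 T1.R1=0

outcome vector order: (T1.R0,T1.R1)
[SC] allowed = {00, 02, 22}
claimed∖SC = {20}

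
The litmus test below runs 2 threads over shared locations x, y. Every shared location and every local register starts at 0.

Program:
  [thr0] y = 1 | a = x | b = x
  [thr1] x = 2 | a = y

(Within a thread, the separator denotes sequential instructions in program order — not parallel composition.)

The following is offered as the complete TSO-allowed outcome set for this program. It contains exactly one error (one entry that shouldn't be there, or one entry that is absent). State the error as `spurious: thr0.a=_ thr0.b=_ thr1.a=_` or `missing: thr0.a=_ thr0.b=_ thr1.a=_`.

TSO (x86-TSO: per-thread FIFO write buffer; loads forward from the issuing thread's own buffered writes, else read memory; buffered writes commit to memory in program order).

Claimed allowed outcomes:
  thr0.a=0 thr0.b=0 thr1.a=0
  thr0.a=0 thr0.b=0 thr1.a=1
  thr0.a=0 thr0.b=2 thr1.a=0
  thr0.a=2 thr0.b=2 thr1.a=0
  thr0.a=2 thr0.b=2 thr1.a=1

outcome vector order: (thr0.a,thr0.b,thr1.a)
under TSO → <0 0 0>, <0 0 1>, <0 2 0>, <0 2 1>, <2 2 0>, <2 2 1>
TSO∖claimed = {<0 2 1>}

missing: thr0.a=0 thr0.b=2 thr1.a=1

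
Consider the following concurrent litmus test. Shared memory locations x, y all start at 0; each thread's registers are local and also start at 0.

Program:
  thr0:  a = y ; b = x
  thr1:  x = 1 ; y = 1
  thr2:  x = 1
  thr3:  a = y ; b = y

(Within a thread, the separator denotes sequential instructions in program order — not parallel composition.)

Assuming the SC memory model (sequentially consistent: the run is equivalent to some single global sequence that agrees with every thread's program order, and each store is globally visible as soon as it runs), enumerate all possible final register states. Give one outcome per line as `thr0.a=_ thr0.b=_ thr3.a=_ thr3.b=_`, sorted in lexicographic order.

thr0.a=0 thr0.b=0 thr3.a=0 thr3.b=0
thr0.a=0 thr0.b=0 thr3.a=0 thr3.b=1
thr0.a=0 thr0.b=0 thr3.a=1 thr3.b=1
thr0.a=0 thr0.b=1 thr3.a=0 thr3.b=0
thr0.a=0 thr0.b=1 thr3.a=0 thr3.b=1
thr0.a=0 thr0.b=1 thr3.a=1 thr3.b=1
thr0.a=1 thr0.b=1 thr3.a=0 thr3.b=0
thr0.a=1 thr0.b=1 thr3.a=0 thr3.b=1
thr0.a=1 thr0.b=1 thr3.a=1 thr3.b=1

outcome vector order: (thr0.a,thr0.b,thr3.a,thr3.b)
|SC outcomes| = 9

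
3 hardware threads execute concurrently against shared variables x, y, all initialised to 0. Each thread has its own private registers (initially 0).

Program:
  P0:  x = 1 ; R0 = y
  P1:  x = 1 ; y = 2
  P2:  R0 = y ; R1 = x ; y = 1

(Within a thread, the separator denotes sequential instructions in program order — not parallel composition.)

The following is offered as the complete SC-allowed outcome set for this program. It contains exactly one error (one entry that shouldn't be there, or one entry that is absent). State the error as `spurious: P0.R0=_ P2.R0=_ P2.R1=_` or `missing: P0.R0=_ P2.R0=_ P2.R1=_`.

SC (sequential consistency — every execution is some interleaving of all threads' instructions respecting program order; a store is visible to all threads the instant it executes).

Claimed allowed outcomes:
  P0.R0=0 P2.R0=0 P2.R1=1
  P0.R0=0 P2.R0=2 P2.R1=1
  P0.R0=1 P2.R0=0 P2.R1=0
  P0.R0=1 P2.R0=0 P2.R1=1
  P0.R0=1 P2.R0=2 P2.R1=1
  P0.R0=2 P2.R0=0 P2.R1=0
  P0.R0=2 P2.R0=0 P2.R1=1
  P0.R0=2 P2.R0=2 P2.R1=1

missing: P0.R0=0 P2.R0=0 P2.R1=0

outcome vector order: (P0.R0,P2.R0,P2.R1)
SC: 9 outcomes — {<0 0 0>, <0 0 1>, <0 2 1>, <1 0 0>, <1 0 1>, <1 2 1>, <2 0 0>, <2 0 1>, <2 2 1>}
SC∖claimed = {<0 0 0>}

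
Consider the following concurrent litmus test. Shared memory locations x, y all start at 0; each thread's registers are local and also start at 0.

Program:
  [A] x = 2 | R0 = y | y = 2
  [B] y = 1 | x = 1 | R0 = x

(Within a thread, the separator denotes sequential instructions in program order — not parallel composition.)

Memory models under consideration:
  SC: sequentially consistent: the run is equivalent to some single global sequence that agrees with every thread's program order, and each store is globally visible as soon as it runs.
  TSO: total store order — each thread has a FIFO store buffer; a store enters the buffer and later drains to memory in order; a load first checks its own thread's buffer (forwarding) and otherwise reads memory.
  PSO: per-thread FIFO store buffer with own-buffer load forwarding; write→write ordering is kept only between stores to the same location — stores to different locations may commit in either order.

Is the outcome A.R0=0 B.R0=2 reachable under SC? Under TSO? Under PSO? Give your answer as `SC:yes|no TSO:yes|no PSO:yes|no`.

outcome vector order: (A.R0,B.R0)
under SC → <0 1>; <1 1>; <1 2>
under TSO → <0 1>; <0 2>; <1 1>; <1 2>
under PSO → <0 1>; <0 2>; <1 1>; <1 2>
target <0 2> ∈ {TSO,PSO}

SC:no TSO:yes PSO:yes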